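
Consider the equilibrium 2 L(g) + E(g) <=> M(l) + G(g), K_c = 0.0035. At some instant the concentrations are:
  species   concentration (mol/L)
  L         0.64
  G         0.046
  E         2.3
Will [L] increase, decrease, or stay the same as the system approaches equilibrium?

increase

(M is a pure liquid — omitted from Q_c.)
Q_c = [G] / ([L]²·[E]) = (0.046) / ((0.64)²·(2.3)) = 0.049
Q_c = 0.049 > K_c = 0.0035: net reverse reaction.
L is a reactant, so it increases.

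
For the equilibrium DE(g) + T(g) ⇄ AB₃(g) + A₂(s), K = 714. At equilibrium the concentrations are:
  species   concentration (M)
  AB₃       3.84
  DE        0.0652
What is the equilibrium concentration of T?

[T] = 0.0825 M

(A₂ is a pure solid — omitted from K.)
At equilibrium, K = [AB₃] / ([DE]·[T]) = 714.
(3.84) / ((0.0652)·([T])) = 714
[T] = 0.0825 M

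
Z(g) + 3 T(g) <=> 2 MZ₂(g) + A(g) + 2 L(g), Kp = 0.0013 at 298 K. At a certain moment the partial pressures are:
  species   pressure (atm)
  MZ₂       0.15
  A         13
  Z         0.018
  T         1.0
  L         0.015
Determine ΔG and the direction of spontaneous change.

Qp = P(MZ₂)²·P(A)·P(L)² / (P(Z)·P(T)³) = (0.15)²·(13)·(0.015)² / ((0.018)·(1.0)³) = 0.00366
ΔG = RT ln(Qp/Kp) = (8.314 J mol⁻¹ K⁻¹)(298 K) × ln(0.00366/0.0013)
   = (2.478 kJ/mol)(1.035) = 2.56 kJ/mol
ΔG > 0, so the forward reaction is non-spontaneous (proceeds in reverse).

ΔG = 2.56 kJ/mol; the forward reaction is non-spontaneous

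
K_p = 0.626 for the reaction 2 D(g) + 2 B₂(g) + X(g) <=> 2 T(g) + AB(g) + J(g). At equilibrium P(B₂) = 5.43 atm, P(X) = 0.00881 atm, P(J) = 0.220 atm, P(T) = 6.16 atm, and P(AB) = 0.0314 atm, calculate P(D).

P(D) = 1.27 atm

At equilibrium, K_p = P(T)²·P(AB)·P(J) / (P(D)²·P(B₂)²·P(X)) = 0.626.
(6.16)²·(0.0314)·(0.220) / ((P(D))²·(5.43)²·(0.00881)) = 0.626
P(D)² = 1.61 ⇒ P(D) = 1.27 atm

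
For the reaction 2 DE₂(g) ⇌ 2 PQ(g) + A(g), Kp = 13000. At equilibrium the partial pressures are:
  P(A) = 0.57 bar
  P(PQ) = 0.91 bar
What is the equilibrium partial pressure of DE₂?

P(DE₂) = 0.0060 bar

At equilibrium, Kp = P(PQ)²·P(A) / P(DE₂)² = 13000.
(0.91)²·(0.57) / (P(DE₂))² = 13000
P(DE₂)² = 3.63×10⁻⁵ ⇒ P(DE₂) = 0.0060 bar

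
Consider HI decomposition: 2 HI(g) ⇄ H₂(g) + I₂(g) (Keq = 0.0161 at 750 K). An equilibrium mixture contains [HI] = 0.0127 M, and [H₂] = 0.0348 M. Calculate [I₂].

[I₂] = 7.46×10⁻⁵ M

At equilibrium, Keq = [H₂]·[I₂] / [HI]² = 0.0161.
(0.0348)·([I₂]) / (0.0127)² = 0.0161
[I₂] = 7.46×10⁻⁵ M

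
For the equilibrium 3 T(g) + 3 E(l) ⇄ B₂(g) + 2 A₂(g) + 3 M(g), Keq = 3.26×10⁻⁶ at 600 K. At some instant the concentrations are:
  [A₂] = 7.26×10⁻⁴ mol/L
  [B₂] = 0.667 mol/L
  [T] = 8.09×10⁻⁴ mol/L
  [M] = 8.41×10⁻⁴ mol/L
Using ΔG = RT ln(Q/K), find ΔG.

ΔG = -10.5 kJ/mol

(E is a pure liquid — omitted from Q.)
Q = [B₂]·[A₂]²·[M]³ / [T]³ = (0.667)·(7.26×10⁻⁴)²·(8.41×10⁻⁴)³ / (8.09×10⁻⁴)³ = 3.95×10⁻⁷
ΔG = RT ln(Q/Keq) = (8.314 J mol⁻¹ K⁻¹)(600 K) × ln(3.95×10⁻⁷/3.26×10⁻⁶)
   = (4.988 kJ/mol)(-2.111) = -10.5 kJ/mol
ΔG < 0, so the forward reaction is spontaneous (proceeds forward).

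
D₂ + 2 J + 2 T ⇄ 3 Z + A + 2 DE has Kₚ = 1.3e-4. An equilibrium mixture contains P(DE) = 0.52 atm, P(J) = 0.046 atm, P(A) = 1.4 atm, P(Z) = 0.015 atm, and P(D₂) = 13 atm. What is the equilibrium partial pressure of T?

At equilibrium, Kₚ = P(Z)³·P(A)·P(DE)² / (P(D₂)·P(J)²·P(T)²) = 1.3e-4.
(0.015)³·(1.4)·(0.52)² / ((13)·(0.046)²·(P(T))²) = 1.3e-4
P(T)² = 0.357 ⇒ P(T) = 0.60 atm

P(T) = 0.60 atm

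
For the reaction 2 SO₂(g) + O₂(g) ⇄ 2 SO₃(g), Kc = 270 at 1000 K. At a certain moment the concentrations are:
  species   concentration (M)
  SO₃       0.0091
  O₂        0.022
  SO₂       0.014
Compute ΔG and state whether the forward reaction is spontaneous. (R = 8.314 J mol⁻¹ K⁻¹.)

Qc = [SO₃]² / ([SO₂]²·[O₂]) = (0.0091)² / ((0.014)²·(0.022)) = 19.2
ΔG = RT ln(Qc/Kc) = (8.314 J mol⁻¹ K⁻¹)(1000 K) × ln(19.2/270)
   = (8.314 kJ/mol)(-2.644) = -22.0 kJ/mol
ΔG < 0, so the forward reaction is spontaneous (proceeds forward).

ΔG = -22.0 kJ/mol; the forward reaction is spontaneous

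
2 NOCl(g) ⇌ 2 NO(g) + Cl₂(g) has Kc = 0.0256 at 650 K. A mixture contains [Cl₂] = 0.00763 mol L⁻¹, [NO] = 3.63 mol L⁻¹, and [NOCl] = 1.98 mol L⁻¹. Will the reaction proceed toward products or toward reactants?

no net change (already at equilibrium)

Qc = [NO]²·[Cl₂] / [NOCl]² = (3.63)²·(0.00763) / (1.98)² = 0.0256
Qc = 0.0256 = Kc, so the system is already at equilibrium.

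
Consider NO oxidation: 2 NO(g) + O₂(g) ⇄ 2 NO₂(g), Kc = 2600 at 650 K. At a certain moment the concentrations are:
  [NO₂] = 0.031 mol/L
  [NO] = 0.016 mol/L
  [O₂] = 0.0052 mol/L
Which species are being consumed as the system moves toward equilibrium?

Qc = [NO₂]² / ([NO]²·[O₂]) = (0.031)² / ((0.016)²·(0.0052)) = 720
Qc = 720 < Kc = 2600: net forward reaction.

NO, O₂ (reactants)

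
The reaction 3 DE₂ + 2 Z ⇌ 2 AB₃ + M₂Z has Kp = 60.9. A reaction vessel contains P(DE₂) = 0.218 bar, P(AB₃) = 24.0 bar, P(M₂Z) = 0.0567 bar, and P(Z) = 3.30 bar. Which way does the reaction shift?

Qp = P(AB₃)²·P(M₂Z) / (P(DE₂)³·P(Z)²) = (24.0)²·(0.0567) / ((0.218)³·(3.30)²) = 289
Qp = 289 > Kp = 60.9, so the reverse reaction proceeds.

in the reverse direction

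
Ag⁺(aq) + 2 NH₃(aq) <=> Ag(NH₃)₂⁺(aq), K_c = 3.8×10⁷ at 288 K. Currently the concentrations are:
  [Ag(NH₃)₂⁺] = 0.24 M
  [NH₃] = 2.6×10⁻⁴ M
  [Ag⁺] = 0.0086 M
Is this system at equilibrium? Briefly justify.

no; Q > K, reaction proceeds in reverse

Q_c = [Ag(NH₃)₂⁺] / ([Ag⁺]·[NH₃]²) = (0.24) / ((0.0086)·(2.6×10⁻⁴)²) = 4.1×10⁸
Q_c = 4.1×10⁸ > K_c = 3.8×10⁷: net reverse reaction.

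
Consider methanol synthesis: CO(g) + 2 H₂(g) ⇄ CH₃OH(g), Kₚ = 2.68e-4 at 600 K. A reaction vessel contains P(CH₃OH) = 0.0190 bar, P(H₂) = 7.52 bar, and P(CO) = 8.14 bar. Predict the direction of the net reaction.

to the right

Qₚ = P(CH₃OH) / (P(CO)·P(H₂)²) = (0.0190) / ((8.14)·(7.52)²) = 4.13e-5
Qₚ = 4.13e-5 < Kₚ = 2.68e-4, so the forward reaction proceeds.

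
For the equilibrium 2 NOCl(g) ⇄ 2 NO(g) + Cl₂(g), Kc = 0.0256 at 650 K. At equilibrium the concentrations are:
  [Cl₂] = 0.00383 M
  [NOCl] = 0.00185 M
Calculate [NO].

At equilibrium, Kc = [NO]²·[Cl₂] / [NOCl]² = 0.0256.
([NO])²·(0.00383) / (0.00185)² = 0.0256
[NO]² = 2.29×10⁻⁵ ⇒ [NO] = 0.00478 M

[NO] = 0.00478 M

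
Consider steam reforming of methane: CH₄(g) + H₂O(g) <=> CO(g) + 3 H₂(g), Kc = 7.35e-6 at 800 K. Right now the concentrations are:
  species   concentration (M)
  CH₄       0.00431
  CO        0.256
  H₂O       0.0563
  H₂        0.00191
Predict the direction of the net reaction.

at equilibrium

Qc = [CO]·[H₂]³ / ([CH₄]·[H₂O]) = (0.256)·(0.00191)³ / ((0.00431)·(0.0563)) = 7.35e-6
Qc = 7.35e-6 = Kc, so the system is already at equilibrium.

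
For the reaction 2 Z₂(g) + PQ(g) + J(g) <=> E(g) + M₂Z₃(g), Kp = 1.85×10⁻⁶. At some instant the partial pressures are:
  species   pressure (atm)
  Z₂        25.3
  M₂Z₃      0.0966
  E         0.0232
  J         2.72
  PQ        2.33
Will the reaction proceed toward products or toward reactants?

Qp = P(E)·P(M₂Z₃) / (P(Z₂)²·P(PQ)·P(J)) = (0.0232)·(0.0966) / ((25.3)²·(2.33)·(2.72)) = 5.52×10⁻⁷
Qp = 5.52×10⁻⁷ < Kp = 1.85×10⁻⁶, so the forward reaction proceeds.

to the right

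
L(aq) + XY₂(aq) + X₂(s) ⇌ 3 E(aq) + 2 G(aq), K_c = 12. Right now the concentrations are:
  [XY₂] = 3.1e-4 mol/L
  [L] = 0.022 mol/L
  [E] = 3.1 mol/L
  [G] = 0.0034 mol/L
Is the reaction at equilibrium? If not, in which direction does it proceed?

toward reactants

(X₂ is a pure solid — omitted from Q_c.)
Q_c = [E]³·[G]² / ([L]·[XY₂]) = (3.1)³·(0.0034)² / ((0.022)·(3.1e-4)) = 50
Q_c = 50 > K_c = 12, so the reverse reaction proceeds.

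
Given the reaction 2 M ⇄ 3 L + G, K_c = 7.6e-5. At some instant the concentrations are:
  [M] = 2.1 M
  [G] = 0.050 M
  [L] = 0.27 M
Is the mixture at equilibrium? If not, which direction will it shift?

no; Q > K, reaction proceeds in reverse

Q_c = [L]³·[G] / [M]² = (0.27)³·(0.050) / (2.1)² = 2.2e-4
Q_c = 2.2e-4 > K_c = 7.6e-5: net reverse reaction.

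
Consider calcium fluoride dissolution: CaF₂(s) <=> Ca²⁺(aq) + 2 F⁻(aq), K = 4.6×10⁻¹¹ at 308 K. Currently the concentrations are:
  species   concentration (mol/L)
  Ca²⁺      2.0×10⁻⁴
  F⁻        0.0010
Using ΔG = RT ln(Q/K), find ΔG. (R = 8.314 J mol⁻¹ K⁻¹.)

ΔG = 3.76 kJ/mol

(CaF₂ is a pure solid — omitted from Q.)
Q = [Ca²⁺]·[F⁻]² = (2.0×10⁻⁴)·(0.0010)² = 2.00×10⁻¹⁰
ΔG = RT ln(Q/K) = (8.314 J mol⁻¹ K⁻¹)(308 K) × ln(2.00×10⁻¹⁰/4.6×10⁻¹¹)
   = (2.561 kJ/mol)(1.470) = 3.76 kJ/mol
ΔG > 0, so the forward reaction is non-spontaneous (proceeds in reverse).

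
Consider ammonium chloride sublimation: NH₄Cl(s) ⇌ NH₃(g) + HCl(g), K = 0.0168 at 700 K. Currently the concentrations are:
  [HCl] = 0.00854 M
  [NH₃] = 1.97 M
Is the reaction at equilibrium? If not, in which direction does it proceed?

at equilibrium

(NH₄Cl is a pure solid — omitted from Q.)
Q = [NH₃]·[HCl] = (1.97)·(0.00854) = 0.0168
Q = 0.0168 = K, so the system is already at equilibrium.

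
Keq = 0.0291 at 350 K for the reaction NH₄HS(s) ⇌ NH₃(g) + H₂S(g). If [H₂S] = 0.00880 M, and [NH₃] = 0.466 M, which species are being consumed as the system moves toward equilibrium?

NH₄HS (reactants)

(NH₄HS is a pure solid — omitted from Q.)
Q = [NH₃]·[H₂S] = (0.466)·(0.00880) = 0.00410
Q = 0.00410 < Keq = 0.0291: net forward reaction.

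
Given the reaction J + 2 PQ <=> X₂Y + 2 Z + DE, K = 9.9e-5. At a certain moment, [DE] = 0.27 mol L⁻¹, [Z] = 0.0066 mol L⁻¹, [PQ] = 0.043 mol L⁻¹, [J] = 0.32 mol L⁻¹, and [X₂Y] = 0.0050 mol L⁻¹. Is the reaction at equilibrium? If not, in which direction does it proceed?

Q = [X₂Y]·[Z]²·[DE] / ([J]·[PQ]²) = (0.0050)·(0.0066)²·(0.27) / ((0.32)·(0.043)²) = 9.9e-5
Q = 9.9e-5 = K, so the system is already at equilibrium.

no net change (already at equilibrium)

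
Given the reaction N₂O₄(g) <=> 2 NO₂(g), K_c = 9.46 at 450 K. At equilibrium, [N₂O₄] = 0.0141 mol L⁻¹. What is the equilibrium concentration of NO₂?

At equilibrium, K_c = [NO₂]² / [N₂O₄] = 9.46.
([NO₂])² / (0.0141) = 9.46
[NO₂]² = 0.133 ⇒ [NO₂] = 0.365 mol L⁻¹

[NO₂] = 0.365 mol L⁻¹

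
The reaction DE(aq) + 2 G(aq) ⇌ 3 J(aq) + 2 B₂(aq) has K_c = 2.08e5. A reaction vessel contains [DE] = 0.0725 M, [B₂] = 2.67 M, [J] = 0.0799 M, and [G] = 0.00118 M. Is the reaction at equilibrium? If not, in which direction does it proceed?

in the forward direction

Q_c = [J]³·[B₂]² / ([DE]·[G]²) = (0.0799)³·(2.67)² / ((0.0725)·(0.00118)²) = 36000
Q_c = 36000 < K_c = 2.08e5, so the forward reaction proceeds.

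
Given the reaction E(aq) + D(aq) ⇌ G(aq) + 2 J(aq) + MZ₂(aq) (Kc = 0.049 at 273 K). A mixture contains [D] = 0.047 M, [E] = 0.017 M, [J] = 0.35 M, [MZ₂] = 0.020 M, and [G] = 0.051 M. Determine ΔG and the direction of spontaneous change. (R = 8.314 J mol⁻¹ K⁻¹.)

ΔG = 2.63 kJ/mol; the forward reaction is non-spontaneous

Qc = [G]·[J]²·[MZ₂] / ([E]·[D]) = (0.051)·(0.35)²·(0.020) / ((0.017)·(0.047)) = 0.156
ΔG = RT ln(Qc/Kc) = (8.314 J mol⁻¹ K⁻¹)(273 K) × ln(0.156/0.049)
   = (2.270 kJ/mol)(1.158) = 2.63 kJ/mol
ΔG > 0, so the forward reaction is non-spontaneous (proceeds in reverse).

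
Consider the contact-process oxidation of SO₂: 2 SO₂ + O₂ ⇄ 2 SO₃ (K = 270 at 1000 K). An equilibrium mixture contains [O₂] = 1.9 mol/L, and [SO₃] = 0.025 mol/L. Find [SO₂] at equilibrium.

[SO₂] = 0.0011 mol/L

At equilibrium, K = [SO₃]² / ([SO₂]²·[O₂]) = 270.
(0.025)² / (([SO₂])²·(1.9)) = 270
[SO₂]² = 1.22×10⁻⁶ ⇒ [SO₂] = 0.0011 mol/L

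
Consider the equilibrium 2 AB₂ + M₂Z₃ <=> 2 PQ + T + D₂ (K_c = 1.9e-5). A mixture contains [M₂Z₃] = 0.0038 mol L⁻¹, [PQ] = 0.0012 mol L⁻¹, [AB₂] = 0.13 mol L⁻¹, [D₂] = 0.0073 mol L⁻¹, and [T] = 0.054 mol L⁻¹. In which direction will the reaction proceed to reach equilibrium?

toward products

Q_c = [PQ]²·[T]·[D₂] / ([AB₂]²·[M₂Z₃]) = (0.0012)²·(0.054)·(0.0073) / ((0.13)²·(0.0038)) = 8.8e-6
Q_c = 8.8e-6 < K_c = 1.9e-5, so the forward reaction proceeds.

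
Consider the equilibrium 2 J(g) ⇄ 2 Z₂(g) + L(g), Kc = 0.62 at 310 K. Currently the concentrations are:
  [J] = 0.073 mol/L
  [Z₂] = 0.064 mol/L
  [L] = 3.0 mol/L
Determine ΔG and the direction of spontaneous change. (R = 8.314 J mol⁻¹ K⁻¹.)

Qc = [Z₂]²·[L] / [J]² = (0.064)²·(3.0) / (0.073)² = 2.31
ΔG = RT ln(Qc/Kc) = (8.314 J mol⁻¹ K⁻¹)(310 K) × ln(2.31/0.62)
   = (2.577 kJ/mol)(1.315) = 3.39 kJ/mol
ΔG > 0, so the forward reaction is non-spontaneous (proceeds in reverse).

ΔG = 3.39 kJ/mol; the forward reaction is non-spontaneous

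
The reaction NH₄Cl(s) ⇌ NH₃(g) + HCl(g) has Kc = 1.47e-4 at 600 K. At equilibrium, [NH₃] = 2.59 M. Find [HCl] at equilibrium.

[HCl] = 5.68e-5 M

(NH₄Cl is a pure solid — omitted from Kc.)
At equilibrium, Kc = [NH₃]·[HCl] = 1.47e-4.
(2.59)·([HCl]) = 1.47e-4
[HCl] = 5.68e-5 M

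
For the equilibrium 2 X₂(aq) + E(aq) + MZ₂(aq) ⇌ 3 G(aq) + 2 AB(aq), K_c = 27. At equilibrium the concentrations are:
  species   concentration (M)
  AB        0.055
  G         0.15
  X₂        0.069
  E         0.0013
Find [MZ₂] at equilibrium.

At equilibrium, K_c = [G]³·[AB]² / ([X₂]²·[E]·[MZ₂]) = 27.
(0.15)³·(0.055)² / ((0.069)²·(0.0013)·([MZ₂])) = 27
[MZ₂] = 0.0611 = 0.061 M

[MZ₂] = 0.061 M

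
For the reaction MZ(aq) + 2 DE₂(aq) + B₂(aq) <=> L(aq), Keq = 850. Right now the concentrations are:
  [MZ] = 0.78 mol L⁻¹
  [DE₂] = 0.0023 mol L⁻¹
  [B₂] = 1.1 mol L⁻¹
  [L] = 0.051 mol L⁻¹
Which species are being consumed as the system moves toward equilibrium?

L (products)

Q = [L] / ([MZ]·[DE₂]²·[B₂]) = (0.051) / ((0.78)·(0.0023)²·(1.1)) = 11000
Q = 11000 > Keq = 850: net reverse reaction.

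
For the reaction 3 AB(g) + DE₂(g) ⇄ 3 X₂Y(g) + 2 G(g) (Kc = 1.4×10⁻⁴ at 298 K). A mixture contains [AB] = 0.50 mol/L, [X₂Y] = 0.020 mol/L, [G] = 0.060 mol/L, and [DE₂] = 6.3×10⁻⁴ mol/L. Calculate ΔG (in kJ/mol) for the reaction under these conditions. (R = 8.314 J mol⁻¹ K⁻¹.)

ΔG = 2.38 kJ/mol

Qc = [X₂Y]³·[G]² / ([AB]³·[DE₂]) = (0.020)³·(0.060)² / ((0.50)³·(6.3×10⁻⁴)) = 3.66×10⁻⁴
ΔG = RT ln(Qc/Kc) = (8.314 J mol⁻¹ K⁻¹)(298 K) × ln(3.66×10⁻⁴/1.4×10⁻⁴)
   = (2.478 kJ/mol)(0.9610) = 2.38 kJ/mol
ΔG > 0, so the forward reaction is non-spontaneous (proceeds in reverse).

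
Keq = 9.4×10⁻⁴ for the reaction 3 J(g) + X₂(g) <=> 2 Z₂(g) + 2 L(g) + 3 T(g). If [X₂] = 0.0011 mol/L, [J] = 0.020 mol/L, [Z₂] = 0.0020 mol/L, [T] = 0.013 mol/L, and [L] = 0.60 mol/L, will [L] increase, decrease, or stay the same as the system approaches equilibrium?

Q = [Z₂]²·[L]²·[T]³ / ([J]³·[X₂]) = (0.0020)²·(0.60)²·(0.013)³ / ((0.020)³·(0.0011)) = 3.6×10⁻⁴
Q = 3.6×10⁻⁴ < Keq = 9.4×10⁻⁴: net forward reaction.
L is a product, so it increases.

increase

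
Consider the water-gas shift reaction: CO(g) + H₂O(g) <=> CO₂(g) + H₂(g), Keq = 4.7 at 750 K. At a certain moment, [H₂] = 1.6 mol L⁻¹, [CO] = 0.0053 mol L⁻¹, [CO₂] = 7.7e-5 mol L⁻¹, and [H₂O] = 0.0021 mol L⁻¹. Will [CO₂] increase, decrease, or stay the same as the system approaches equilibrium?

Q = [CO₂]·[H₂] / ([CO]·[H₂O]) = (7.7e-5)·(1.6) / ((0.0053)·(0.0021)) = 11
Q = 11 > Keq = 4.7: net reverse reaction.
CO₂ is a product, so it decreases.

decrease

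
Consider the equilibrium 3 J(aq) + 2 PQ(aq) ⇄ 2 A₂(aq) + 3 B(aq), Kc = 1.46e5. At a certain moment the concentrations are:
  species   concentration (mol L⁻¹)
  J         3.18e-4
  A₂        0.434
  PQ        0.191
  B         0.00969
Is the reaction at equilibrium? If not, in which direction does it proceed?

no net change (already at equilibrium)

Qc = [A₂]²·[B]³ / ([J]³·[PQ]²) = (0.434)²·(0.00969)³ / ((3.18e-4)³·(0.191)²) = 1.46e5
Qc = 1.46e5 = Kc, so the system is already at equilibrium.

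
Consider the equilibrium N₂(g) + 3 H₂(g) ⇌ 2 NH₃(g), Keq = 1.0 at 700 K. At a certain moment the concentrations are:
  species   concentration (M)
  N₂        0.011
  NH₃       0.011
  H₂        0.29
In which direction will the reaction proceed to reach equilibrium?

Q = [NH₃]² / ([N₂]·[H₂]³) = (0.011)² / ((0.011)·(0.29)³) = 0.45
Q = 0.45 < Keq = 1.0, so the forward reaction proceeds.

to the right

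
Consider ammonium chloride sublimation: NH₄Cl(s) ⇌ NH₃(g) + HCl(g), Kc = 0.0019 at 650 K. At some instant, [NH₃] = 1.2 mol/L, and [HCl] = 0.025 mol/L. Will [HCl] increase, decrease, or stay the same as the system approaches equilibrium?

decrease

(NH₄Cl is a pure solid — omitted from Qc.)
Qc = [NH₃]·[HCl] = (1.2)·(0.025) = 0.030
Qc = 0.030 > Kc = 0.0019: net reverse reaction.
HCl is a product, so it decreases.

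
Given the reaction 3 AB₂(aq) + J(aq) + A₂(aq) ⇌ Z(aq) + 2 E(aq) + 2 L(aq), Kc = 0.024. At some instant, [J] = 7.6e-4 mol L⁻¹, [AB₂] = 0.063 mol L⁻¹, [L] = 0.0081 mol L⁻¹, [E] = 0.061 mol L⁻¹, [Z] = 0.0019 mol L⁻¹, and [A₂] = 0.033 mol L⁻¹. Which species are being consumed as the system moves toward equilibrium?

Qc = [Z]·[E]²·[L]² / ([AB₂]³·[J]·[A₂]) = (0.0019)·(0.061)²·(0.0081)² / ((0.063)³·(7.6e-4)·(0.033)) = 0.074
Qc = 0.074 > Kc = 0.024: net reverse reaction.

Z, E, L (products)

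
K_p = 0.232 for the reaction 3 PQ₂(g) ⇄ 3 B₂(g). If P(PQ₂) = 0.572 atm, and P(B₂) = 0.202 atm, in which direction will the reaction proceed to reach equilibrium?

Q_p = P(B₂)³ / P(PQ₂)³ = (0.202)³ / (0.572)³ = 0.0440
Q_p = 0.0440 < K_p = 0.232, so the forward reaction proceeds.

forward (toward products)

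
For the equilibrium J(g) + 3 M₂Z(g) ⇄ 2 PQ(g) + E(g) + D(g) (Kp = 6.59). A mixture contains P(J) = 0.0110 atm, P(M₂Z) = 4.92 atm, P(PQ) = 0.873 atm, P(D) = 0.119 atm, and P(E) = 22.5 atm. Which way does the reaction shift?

in the forward direction

Qp = P(PQ)²·P(E)·P(D) / (P(J)·P(M₂Z)³) = (0.873)²·(22.5)·(0.119) / ((0.0110)·(4.92)³) = 1.56
Qp = 1.56 < Kp = 6.59, so the forward reaction proceeds.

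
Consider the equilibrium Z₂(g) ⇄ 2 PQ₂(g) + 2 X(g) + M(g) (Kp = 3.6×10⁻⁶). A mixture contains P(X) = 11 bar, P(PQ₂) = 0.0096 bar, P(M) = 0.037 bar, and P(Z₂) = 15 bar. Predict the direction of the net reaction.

to the left

Qp = P(PQ₂)²·P(X)²·P(M) / P(Z₂) = (0.0096)²·(11)²·(0.037) / (15) = 2.8×10⁻⁵
Qp = 2.8×10⁻⁵ > Kp = 3.6×10⁻⁶, so the reverse reaction proceeds.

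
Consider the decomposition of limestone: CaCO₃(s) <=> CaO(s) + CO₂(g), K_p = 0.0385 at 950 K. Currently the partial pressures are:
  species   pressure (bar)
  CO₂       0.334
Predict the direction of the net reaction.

in the reverse direction

(CaCO₃, CaO are pure solids — omitted from Q_p.)
Q_p = P(CO₂) = 0.334
Q_p = 0.334 > K_p = 0.0385, so the reverse reaction proceeds.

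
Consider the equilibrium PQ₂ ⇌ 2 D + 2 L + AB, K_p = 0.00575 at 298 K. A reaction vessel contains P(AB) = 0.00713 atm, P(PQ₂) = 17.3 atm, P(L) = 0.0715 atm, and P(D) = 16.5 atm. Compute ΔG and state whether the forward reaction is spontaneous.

ΔG = -5.71 kJ/mol; the forward reaction is spontaneous

Q_p = P(D)²·P(L)²·P(AB) / P(PQ₂) = (16.5)²·(0.0715)²·(0.00713) / (17.3) = 5.74×10⁻⁴
ΔG = RT ln(Q_p/K_p) = (8.314 J mol⁻¹ K⁻¹)(298 K) × ln(5.74×10⁻⁴/0.00575)
   = (2.478 kJ/mol)(-2.304) = -5.71 kJ/mol
ΔG < 0, so the forward reaction is spontaneous (proceeds forward).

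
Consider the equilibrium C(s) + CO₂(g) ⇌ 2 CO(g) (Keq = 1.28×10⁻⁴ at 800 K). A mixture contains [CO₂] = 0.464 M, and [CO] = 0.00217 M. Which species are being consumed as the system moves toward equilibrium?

(C is a pure solid — omitted from Q.)
Q = [CO]² / [CO₂] = (0.00217)² / (0.464) = 1.01×10⁻⁵
Q = 1.01×10⁻⁵ < Keq = 1.28×10⁻⁴: net forward reaction.

C, CO₂ (reactants)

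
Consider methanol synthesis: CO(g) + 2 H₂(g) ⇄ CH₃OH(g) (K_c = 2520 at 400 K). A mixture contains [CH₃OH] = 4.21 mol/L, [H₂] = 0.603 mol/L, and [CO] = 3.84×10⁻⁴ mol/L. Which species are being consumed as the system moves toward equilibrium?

Q_c = [CH₃OH] / ([CO]·[H₂]²) = (4.21) / ((3.84×10⁻⁴)·(0.603)²) = 30200
Q_c = 30200 > K_c = 2520: net reverse reaction.

CH₃OH (products)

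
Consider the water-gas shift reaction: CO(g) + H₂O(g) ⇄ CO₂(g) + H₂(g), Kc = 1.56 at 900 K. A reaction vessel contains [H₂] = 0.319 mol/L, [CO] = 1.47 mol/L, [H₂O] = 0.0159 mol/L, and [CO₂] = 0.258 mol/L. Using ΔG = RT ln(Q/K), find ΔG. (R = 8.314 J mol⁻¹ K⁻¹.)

ΔG = 6.09 kJ/mol

Qc = [CO₂]·[H₂] / ([CO]·[H₂O]) = (0.258)·(0.319) / ((1.47)·(0.0159)) = 3.52
ΔG = RT ln(Qc/Kc) = (8.314 J mol⁻¹ K⁻¹)(900 K) × ln(3.52/1.56)
   = (7.483 kJ/mol)(0.8138) = 6.09 kJ/mol
ΔG > 0, so the forward reaction is non-spontaneous (proceeds in reverse).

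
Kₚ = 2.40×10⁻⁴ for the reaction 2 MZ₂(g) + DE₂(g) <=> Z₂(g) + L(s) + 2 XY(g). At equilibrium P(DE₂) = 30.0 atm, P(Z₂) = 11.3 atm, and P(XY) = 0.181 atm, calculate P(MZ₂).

P(MZ₂) = 7.17 atm

(L is a pure solid — omitted from Kₚ.)
At equilibrium, Kₚ = P(Z₂)·P(XY)² / (P(MZ₂)²·P(DE₂)) = 2.40×10⁻⁴.
(11.3)·(0.181)² / ((P(MZ₂))²·(30.0)) = 2.40×10⁻⁴
P(MZ₂)² = 51.4 ⇒ P(MZ₂) = 7.17 atm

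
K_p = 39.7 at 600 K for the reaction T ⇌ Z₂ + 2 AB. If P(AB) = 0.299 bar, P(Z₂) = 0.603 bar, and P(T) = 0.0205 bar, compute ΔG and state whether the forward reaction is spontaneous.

ΔG = -13.5 kJ/mol; the forward reaction is spontaneous

Q_p = P(Z₂)·P(AB)² / P(T) = (0.603)·(0.299)² / (0.0205) = 2.63
ΔG = RT ln(Q_p/K_p) = (8.314 J mol⁻¹ K⁻¹)(600 K) × ln(2.63/39.7)
   = (4.988 kJ/mol)(-2.714) = -13.5 kJ/mol
ΔG < 0, so the forward reaction is spontaneous (proceeds forward).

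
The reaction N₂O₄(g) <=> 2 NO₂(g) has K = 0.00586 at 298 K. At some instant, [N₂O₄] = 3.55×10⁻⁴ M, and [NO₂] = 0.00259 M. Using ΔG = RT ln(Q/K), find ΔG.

ΔG = 2.90 kJ/mol

Q = [NO₂]² / [N₂O₄] = (0.00259)² / (3.55×10⁻⁴) = 0.0189
ΔG = RT ln(Q/K) = (8.314 J mol⁻¹ K⁻¹)(298 K) × ln(0.0189/0.00586)
   = (2.478 kJ/mol)(1.171) = 2.90 kJ/mol
ΔG > 0, so the forward reaction is non-spontaneous (proceeds in reverse).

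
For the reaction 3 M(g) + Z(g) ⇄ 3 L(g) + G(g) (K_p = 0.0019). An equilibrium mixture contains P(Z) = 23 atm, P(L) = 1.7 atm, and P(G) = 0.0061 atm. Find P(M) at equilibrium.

At equilibrium, K_p = P(L)³·P(G) / (P(M)³·P(Z)) = 0.0019.
(1.7)³·(0.0061) / ((P(M))³·(23)) = 0.0019
P(M)³ = 0.686 ⇒ P(M) = 0.88 atm

P(M) = 0.88 atm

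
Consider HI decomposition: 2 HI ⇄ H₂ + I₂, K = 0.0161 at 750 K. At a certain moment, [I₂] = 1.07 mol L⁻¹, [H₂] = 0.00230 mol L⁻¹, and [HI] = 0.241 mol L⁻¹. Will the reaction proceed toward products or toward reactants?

Q = [H₂]·[I₂] / [HI]² = (0.00230)·(1.07) / (0.241)² = 0.0424
Q = 0.0424 > K = 0.0161, so the reverse reaction proceeds.

in the reverse direction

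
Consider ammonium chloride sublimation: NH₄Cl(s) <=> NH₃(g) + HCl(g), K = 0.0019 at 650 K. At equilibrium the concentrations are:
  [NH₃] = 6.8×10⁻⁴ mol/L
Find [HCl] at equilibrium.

(NH₄Cl is a pure solid — omitted from K.)
At equilibrium, K = [NH₃]·[HCl] = 0.0019.
(6.8×10⁻⁴)·([HCl]) = 0.0019
[HCl] = 2.79 = 2.8 mol/L

[HCl] = 2.8 mol/L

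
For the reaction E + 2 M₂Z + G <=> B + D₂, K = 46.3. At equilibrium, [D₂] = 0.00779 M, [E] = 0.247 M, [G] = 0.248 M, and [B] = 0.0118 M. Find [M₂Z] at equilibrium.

At equilibrium, K = [B]·[D₂] / ([E]·[M₂Z]²·[G]) = 46.3.
(0.0118)·(0.00779) / ((0.247)·([M₂Z])²·(0.248)) = 46.3
[M₂Z]² = 3.24×10⁻⁵ ⇒ [M₂Z] = 0.00569 M

[M₂Z] = 0.00569 M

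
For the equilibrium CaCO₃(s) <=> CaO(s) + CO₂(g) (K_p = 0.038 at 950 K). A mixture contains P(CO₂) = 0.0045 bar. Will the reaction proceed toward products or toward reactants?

(CaCO₃, CaO are pure solids — omitted from Q_p.)
Q_p = P(CO₂) = 0.0045
Q_p = 0.0045 < K_p = 0.038, so the forward reaction proceeds.

to the right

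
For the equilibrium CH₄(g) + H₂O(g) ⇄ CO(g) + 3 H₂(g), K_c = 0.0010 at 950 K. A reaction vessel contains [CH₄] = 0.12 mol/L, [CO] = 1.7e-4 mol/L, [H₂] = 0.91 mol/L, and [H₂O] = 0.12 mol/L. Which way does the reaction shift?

reverse (toward reactants)

Q_c = [CO]·[H₂]³ / ([CH₄]·[H₂O]) = (1.7e-4)·(0.91)³ / ((0.12)·(0.12)) = 0.0089
Q_c = 0.0089 > K_c = 0.0010, so the reverse reaction proceeds.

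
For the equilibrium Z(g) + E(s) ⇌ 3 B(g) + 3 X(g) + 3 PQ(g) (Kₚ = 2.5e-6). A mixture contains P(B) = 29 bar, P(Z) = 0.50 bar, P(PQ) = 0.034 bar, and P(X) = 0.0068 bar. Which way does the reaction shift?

to the right

(E is a pure solid — omitted from Qₚ.)
Qₚ = P(B)³·P(X)³·P(PQ)³ / P(Z) = (29)³·(0.0068)³·(0.034)³ / (0.50) = 6.0e-7
Qₚ = 6.0e-7 < Kₚ = 2.5e-6, so the forward reaction proceeds.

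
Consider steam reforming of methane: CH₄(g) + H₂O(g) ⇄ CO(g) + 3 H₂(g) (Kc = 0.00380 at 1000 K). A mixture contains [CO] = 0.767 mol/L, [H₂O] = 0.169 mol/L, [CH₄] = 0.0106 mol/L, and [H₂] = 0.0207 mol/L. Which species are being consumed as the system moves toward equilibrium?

none (at equilibrium)

Qc = [CO]·[H₂]³ / ([CH₄]·[H₂O]) = (0.767)·(0.0207)³ / ((0.0106)·(0.169)) = 0.00380
Qc = 0.00380 = Kc; the system is at equilibrium.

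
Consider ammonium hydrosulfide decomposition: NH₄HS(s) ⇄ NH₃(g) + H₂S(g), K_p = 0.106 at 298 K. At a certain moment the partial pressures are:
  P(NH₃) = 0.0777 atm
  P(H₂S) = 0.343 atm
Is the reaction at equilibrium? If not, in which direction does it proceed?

(NH₄HS is a pure solid — omitted from Q_p.)
Q_p = P(NH₃)·P(H₂S) = (0.0777)·(0.343) = 0.0267
Q_p = 0.0267 < K_p = 0.106, so the forward reaction proceeds.

toward products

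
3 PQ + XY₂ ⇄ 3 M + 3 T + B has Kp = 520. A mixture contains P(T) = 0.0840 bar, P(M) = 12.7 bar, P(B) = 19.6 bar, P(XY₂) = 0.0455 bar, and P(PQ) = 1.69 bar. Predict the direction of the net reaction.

Qp = P(M)³·P(T)³·P(B) / (P(PQ)³·P(XY₂)) = (12.7)³·(0.0840)³·(19.6) / ((1.69)³·(0.0455)) = 108
Qp = 108 < Kp = 520, so the forward reaction proceeds.

forward (toward products)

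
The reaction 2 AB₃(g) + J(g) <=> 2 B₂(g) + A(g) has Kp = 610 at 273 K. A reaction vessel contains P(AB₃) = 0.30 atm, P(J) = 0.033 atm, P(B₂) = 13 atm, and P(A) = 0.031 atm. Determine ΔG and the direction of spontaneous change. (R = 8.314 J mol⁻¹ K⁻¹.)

ΔG = 2.41 kJ/mol; the forward reaction is non-spontaneous

Qp = P(B₂)²·P(A) / (P(AB₃)²·P(J)) = (13)²·(0.031) / ((0.30)²·(0.033)) = 1760
ΔG = RT ln(Qp/Kp) = (8.314 J mol⁻¹ K⁻¹)(273 K) × ln(1760/610)
   = (2.270 kJ/mol)(1.060) = 2.41 kJ/mol
ΔG > 0, so the forward reaction is non-spontaneous (proceeds in reverse).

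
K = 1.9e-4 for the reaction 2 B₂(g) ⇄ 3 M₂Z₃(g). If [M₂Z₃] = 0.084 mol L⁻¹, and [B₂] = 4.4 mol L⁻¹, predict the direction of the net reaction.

Q = [M₂Z₃]³ / [B₂]² = (0.084)³ / (4.4)² = 3.1e-5
Q = 3.1e-5 < K = 1.9e-4, so the forward reaction proceeds.

to the right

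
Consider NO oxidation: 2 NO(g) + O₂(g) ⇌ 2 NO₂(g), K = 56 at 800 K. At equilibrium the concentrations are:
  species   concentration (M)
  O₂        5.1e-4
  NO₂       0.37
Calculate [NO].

[NO] = 2.2 M

At equilibrium, K = [NO₂]² / ([NO]²·[O₂]) = 56.
(0.37)² / (([NO])²·(5.1e-4)) = 56
[NO]² = 4.79 ⇒ [NO] = 2.2 M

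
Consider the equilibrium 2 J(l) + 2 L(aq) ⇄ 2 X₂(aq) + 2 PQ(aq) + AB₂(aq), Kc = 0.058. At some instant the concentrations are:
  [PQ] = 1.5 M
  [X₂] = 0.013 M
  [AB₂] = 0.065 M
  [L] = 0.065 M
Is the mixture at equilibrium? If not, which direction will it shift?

(J is a pure liquid — omitted from Qc.)
Qc = [X₂]²·[PQ]²·[AB₂] / [L]² = (0.013)²·(1.5)²·(0.065) / (0.065)² = 0.0059
Qc = 0.0059 < Kc = 0.058: net forward reaction.

no; Q < K, reaction proceeds forward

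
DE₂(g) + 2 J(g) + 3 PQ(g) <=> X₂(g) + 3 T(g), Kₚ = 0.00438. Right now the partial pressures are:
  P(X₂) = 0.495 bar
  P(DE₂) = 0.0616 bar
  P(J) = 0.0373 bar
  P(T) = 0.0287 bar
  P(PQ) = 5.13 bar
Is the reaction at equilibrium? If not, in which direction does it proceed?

Qₚ = P(X₂)·P(T)³ / (P(DE₂)·P(J)²·P(PQ)³) = (0.495)·(0.0287)³ / ((0.0616)·(0.0373)²·(5.13)³) = 0.00101
Qₚ = 0.00101 < Kₚ = 0.00438, so the forward reaction proceeds.

toward products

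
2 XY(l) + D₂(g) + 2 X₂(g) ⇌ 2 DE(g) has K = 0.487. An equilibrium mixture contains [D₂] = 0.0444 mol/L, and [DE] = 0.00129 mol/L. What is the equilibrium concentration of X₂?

(XY is a pure liquid — omitted from K.)
At equilibrium, K = [DE]² / ([D₂]·[X₂]²) = 0.487.
(0.00129)² / ((0.0444)·([X₂])²) = 0.487
[X₂]² = 7.70e-5 ⇒ [X₂] = 0.00877 mol/L

[X₂] = 0.00877 mol/L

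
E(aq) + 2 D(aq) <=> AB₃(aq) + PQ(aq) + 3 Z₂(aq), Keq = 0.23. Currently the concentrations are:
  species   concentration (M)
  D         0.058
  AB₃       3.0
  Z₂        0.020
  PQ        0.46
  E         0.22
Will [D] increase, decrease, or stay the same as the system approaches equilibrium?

decrease

Q = [AB₃]·[PQ]·[Z₂]³ / ([E]·[D]²) = (3.0)·(0.46)·(0.020)³ / ((0.22)·(0.058)²) = 0.015
Q = 0.015 < Keq = 0.23: net forward reaction.
D is a reactant, so it decreases.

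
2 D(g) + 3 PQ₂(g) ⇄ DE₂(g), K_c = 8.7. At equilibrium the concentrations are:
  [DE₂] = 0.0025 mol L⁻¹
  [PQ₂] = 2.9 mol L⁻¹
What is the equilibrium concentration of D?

At equilibrium, K_c = [DE₂] / ([D]²·[PQ₂]³) = 8.7.
(0.0025) / (([D])²·(2.9)³) = 8.7
[D]² = 1.18×10⁻⁵ ⇒ [D] = 0.0034 mol L⁻¹

[D] = 0.0034 mol L⁻¹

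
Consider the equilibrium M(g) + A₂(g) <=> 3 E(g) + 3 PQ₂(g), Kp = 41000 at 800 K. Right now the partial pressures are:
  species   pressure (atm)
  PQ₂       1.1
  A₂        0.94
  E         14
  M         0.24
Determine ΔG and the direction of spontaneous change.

ΔG = -6.18 kJ/mol; the forward reaction is spontaneous

Qp = P(E)³·P(PQ₂)³ / (P(M)·P(A₂)) = (14)³·(1.1)³ / ((0.24)·(0.94)) = 16200
ΔG = RT ln(Qp/Kp) = (8.314 J mol⁻¹ K⁻¹)(800 K) × ln(16200/41000)
   = (6.651 kJ/mol)(-0.9286) = -6.18 kJ/mol
ΔG < 0, so the forward reaction is spontaneous (proceeds forward).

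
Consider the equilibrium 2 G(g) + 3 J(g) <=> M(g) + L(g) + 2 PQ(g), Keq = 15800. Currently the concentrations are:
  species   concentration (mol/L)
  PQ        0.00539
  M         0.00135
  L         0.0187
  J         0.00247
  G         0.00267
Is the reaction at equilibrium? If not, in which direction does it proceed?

Q = [M]·[L]·[PQ]² / ([G]²·[J]³) = (0.00135)·(0.0187)·(0.00539)² / ((0.00267)²·(0.00247)³) = 6830
Q = 6830 < Keq = 15800, so the forward reaction proceeds.

toward products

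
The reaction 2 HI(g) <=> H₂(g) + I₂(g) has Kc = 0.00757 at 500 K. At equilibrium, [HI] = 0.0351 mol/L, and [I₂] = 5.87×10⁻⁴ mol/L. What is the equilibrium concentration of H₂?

[H₂] = 0.0159 mol/L

At equilibrium, Kc = [H₂]·[I₂] / [HI]² = 0.00757.
([H₂])·(5.87×10⁻⁴) / (0.0351)² = 0.00757
[H₂] = 0.0159 mol/L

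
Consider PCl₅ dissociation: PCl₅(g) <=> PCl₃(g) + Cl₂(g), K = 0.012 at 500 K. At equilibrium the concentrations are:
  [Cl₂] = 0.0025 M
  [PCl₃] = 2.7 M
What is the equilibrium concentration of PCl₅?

[PCl₅] = 0.56 M

At equilibrium, K = [PCl₃]·[Cl₂] / [PCl₅] = 0.012.
(2.7)·(0.0025) / ([PCl₅]) = 0.012
[PCl₅] = 0.562 = 0.56 M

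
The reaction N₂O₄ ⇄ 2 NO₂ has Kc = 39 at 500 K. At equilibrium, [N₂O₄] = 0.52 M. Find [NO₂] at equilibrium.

[NO₂] = 4.5 M

At equilibrium, Kc = [NO₂]² / [N₂O₄] = 39.
([NO₂])² / (0.52) = 39
[NO₂]² = 20.3 ⇒ [NO₂] = 4.5 M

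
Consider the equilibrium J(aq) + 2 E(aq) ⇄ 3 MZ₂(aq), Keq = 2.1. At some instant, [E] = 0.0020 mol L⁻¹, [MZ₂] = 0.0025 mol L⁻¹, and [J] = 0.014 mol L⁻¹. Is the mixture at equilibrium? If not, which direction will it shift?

no; Q < K, reaction proceeds forward

Q = [MZ₂]³ / ([J]·[E]²) = (0.0025)³ / ((0.014)·(0.0020)²) = 0.28
Q = 0.28 < Keq = 2.1: net forward reaction.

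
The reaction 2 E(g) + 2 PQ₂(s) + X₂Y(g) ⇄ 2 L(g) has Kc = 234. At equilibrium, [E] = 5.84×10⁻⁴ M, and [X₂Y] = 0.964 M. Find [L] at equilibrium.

[L] = 0.00877 M

(PQ₂ is a pure solid — omitted from Kc.)
At equilibrium, Kc = [L]² / ([E]²·[X₂Y]) = 234.
([L])² / ((5.84×10⁻⁴)²·(0.964)) = 234
[L]² = 7.69×10⁻⁵ ⇒ [L] = 0.00877 M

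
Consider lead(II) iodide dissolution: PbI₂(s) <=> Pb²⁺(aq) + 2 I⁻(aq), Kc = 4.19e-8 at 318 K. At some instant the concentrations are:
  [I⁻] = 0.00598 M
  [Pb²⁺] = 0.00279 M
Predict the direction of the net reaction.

in the reverse direction

(PbI₂ is a pure solid — omitted from Qc.)
Qc = [Pb²⁺]·[I⁻]² = (0.00279)·(0.00598)² = 9.98e-8
Qc = 9.98e-8 > Kc = 4.19e-8, so the reverse reaction proceeds.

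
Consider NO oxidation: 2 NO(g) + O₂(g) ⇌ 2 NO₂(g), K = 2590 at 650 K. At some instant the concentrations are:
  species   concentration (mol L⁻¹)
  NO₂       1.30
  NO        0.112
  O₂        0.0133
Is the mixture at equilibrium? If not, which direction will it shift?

no; Q > K, reaction proceeds in reverse

Q = [NO₂]² / ([NO]²·[O₂]) = (1.30)² / ((0.112)²·(0.0133)) = 10100
Q = 10100 > K = 2590: net reverse reaction.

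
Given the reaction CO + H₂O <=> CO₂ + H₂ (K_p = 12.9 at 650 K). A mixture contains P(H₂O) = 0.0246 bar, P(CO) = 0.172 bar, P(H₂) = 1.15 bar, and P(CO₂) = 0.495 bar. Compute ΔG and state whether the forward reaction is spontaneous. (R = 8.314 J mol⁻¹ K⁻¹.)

Q_p = P(CO₂)·P(H₂) / (P(CO)·P(H₂O)) = (0.495)·(1.15) / ((0.172)·(0.0246)) = 135
ΔG = RT ln(Q_p/K_p) = (8.314 J mol⁻¹ K⁻¹)(650 K) × ln(135/12.9)
   = (5.404 kJ/mol)(2.348) = 12.7 kJ/mol
ΔG > 0, so the forward reaction is non-spontaneous (proceeds in reverse).

ΔG = 12.7 kJ/mol; the forward reaction is non-spontaneous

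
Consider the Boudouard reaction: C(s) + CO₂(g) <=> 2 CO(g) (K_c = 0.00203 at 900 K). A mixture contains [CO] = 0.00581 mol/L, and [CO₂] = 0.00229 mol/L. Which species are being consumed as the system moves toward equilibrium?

(C is a pure solid — omitted from Q_c.)
Q_c = [CO]² / [CO₂] = (0.00581)² / (0.00229) = 0.0147
Q_c = 0.0147 > K_c = 0.00203: net reverse reaction.

CO (products)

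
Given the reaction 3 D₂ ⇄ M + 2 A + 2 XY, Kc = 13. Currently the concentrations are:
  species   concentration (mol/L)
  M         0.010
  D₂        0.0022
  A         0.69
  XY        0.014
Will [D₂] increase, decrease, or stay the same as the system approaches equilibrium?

increase

Qc = [M]·[A]²·[XY]² / [D₂]³ = (0.010)·(0.69)²·(0.014)² / (0.0022)³ = 88
Qc = 88 > Kc = 13: net reverse reaction.
D₂ is a reactant, so it increases.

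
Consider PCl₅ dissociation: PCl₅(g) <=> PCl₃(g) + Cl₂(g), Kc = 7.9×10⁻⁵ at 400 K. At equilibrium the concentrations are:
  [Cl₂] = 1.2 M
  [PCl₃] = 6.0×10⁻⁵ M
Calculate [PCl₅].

At equilibrium, Kc = [PCl₃]·[Cl₂] / [PCl₅] = 7.9×10⁻⁵.
(6.0×10⁻⁵)·(1.2) / ([PCl₅]) = 7.9×10⁻⁵
[PCl₅] = 0.911 = 0.91 M

[PCl₅] = 0.91 M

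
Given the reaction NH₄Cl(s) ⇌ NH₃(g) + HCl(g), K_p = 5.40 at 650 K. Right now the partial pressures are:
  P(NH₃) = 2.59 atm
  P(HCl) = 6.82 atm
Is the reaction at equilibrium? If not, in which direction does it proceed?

(NH₄Cl is a pure solid — omitted from Q_p.)
Q_p = P(NH₃)·P(HCl) = (2.59)·(6.82) = 17.7
Q_p = 17.7 > K_p = 5.40, so the reverse reaction proceeds.

toward reactants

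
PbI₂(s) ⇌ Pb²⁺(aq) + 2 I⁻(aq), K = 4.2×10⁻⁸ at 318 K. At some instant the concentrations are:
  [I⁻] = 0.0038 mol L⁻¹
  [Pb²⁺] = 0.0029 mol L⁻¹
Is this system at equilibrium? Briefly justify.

yes, at equilibrium

(PbI₂ is a pure solid — omitted from Q.)
Q = [Pb²⁺]·[I⁻]² = (0.0029)·(0.0038)² = 4.2×10⁻⁸
Q = 4.2×10⁻⁸ = K; the system is at equilibrium.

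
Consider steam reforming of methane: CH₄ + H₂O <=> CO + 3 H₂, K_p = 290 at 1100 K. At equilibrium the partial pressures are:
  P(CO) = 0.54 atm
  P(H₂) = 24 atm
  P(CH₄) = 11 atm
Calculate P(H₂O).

At equilibrium, K_p = P(CO)·P(H₂)³ / (P(CH₄)·P(H₂O)) = 290.
(0.54)·(24)³ / ((11)·(P(H₂O))) = 290
P(H₂O) = 2.34 = 2.3 atm

P(H₂O) = 2.3 atm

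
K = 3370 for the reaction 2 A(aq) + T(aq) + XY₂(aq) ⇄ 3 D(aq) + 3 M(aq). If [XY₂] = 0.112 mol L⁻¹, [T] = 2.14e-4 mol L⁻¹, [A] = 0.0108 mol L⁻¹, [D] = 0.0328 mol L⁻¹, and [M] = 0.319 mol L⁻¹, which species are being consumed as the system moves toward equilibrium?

A, T, XY₂ (reactants)

Q = [D]³·[M]³ / ([A]²·[T]·[XY₂]) = (0.0328)³·(0.319)³ / ((0.0108)²·(2.14e-4)·(0.112)) = 410
Q = 410 < K = 3370: net forward reaction.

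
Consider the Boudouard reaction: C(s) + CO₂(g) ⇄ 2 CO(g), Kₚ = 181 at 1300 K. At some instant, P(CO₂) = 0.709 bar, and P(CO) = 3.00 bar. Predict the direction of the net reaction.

(C is a pure solid — omitted from Qₚ.)
Qₚ = P(CO)² / P(CO₂) = (3.00)² / (0.709) = 12.7
Qₚ = 12.7 < Kₚ = 181, so the forward reaction proceeds.

to the right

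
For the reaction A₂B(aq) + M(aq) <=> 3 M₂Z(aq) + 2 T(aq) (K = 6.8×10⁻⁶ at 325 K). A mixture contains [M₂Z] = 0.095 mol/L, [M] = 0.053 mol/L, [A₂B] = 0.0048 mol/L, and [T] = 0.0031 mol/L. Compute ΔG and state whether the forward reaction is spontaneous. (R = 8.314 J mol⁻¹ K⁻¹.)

Q = [M₂Z]³·[T]² / ([A₂B]·[M]) = (0.095)³·(0.0031)² / ((0.0048)·(0.053)) = 3.24×10⁻⁵
ΔG = RT ln(Q/K) = (8.314 J mol⁻¹ K⁻¹)(325 K) × ln(3.24×10⁻⁵/6.8×10⁻⁶)
   = (2.702 kJ/mol)(1.561) = 4.22 kJ/mol
ΔG > 0, so the forward reaction is non-spontaneous (proceeds in reverse).

ΔG = 4.22 kJ/mol; the forward reaction is non-spontaneous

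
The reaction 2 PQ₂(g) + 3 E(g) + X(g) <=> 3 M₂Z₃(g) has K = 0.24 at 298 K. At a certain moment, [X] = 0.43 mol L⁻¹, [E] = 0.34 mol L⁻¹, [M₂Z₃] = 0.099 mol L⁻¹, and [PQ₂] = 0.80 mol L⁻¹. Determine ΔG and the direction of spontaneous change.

Q = [M₂Z₃]³ / ([PQ₂]²·[E]³·[X]) = (0.099)³ / ((0.80)²·(0.34)³·(0.43)) = 0.0897
ΔG = RT ln(Q/K) = (8.314 J mol⁻¹ K⁻¹)(298 K) × ln(0.0897/0.24)
   = (2.478 kJ/mol)(-0.9842) = -2.44 kJ/mol
ΔG < 0, so the forward reaction is spontaneous (proceeds forward).

ΔG = -2.44 kJ/mol; the forward reaction is spontaneous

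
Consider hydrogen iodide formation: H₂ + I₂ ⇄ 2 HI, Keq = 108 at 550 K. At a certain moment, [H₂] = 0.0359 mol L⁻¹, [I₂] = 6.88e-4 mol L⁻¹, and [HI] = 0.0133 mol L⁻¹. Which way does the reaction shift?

Q = [HI]² / ([H₂]·[I₂]) = (0.0133)² / ((0.0359)·(6.88e-4)) = 7.16
Q = 7.16 < Keq = 108, so the forward reaction proceeds.

in the forward direction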